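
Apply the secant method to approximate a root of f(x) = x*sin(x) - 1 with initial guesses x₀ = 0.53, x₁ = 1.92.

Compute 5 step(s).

f(x) = x*sin(x) - 1
x₀ = 0.53, x₁ = 1.92

Secant formula: x_{n+1} = x_n - f(x_n)(x_n - x_{n-1})/(f(x_n) - f(x_{n-1}))

Iteration 1:
  f(0.530000) = -0.732067
  f(1.920000) = 0.804119
  x_2 = 1.920000 - 0.804119×(1.920000 - 0.530000)/(0.804119 - (-0.732067))
       = 1.192402
Iteration 2:
  f(1.920000) = 0.804119
  f(1.192402) = 0.108051
  x_3 = 1.192402 - 0.108051×(1.192402 - 1.920000)/(0.108051 - 0.804119)
       = 1.079457
Iteration 3:
  f(1.192402) = 0.108051
  f(1.079457) = -0.048240
  x_4 = 1.079457 - (-0.048240)×(1.079457 - 1.192402)/(-0.048240 - 0.108051)
       = 1.114319
Iteration 4:
  f(1.079457) = -0.048240
  f(1.114319) = 0.000224
  x_5 = 1.114319 - 0.000224×(1.114319 - 1.079457)/(0.000224 - (-0.048240))
       = 1.114157
Iteration 5:
  f(1.114319) = 0.000224
  f(1.114157) = 0.000000
  x_6 = 1.114157 - 0.000000×(1.114157 - 1.114319)/(0.000000 - 0.000224)
       = 1.114157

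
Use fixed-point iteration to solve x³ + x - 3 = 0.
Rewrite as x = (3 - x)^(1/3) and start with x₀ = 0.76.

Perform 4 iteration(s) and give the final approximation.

Equation: x³ + x - 3 = 0
Fixed-point form: x = (3 - x)^(1/3)
x₀ = 0.76

x_1 = g(0.760000) = 1.308427
x_2 = g(1.308427) = 1.191508
x_3 = g(1.191508) = 1.218350
x_4 = g(1.218350) = 1.212293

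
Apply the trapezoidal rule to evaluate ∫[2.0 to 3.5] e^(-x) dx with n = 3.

f(x) = e^(-x)
a = 2.0, b = 3.5, n = 3
h = (b - a)/n = 0.500000

Trapezoidal rule: (h/2)[f(x₀) + 2f(x₁) + 2f(x₂) + ... + f(xₙ)]

x_0 = 2.0000, f(x_0) = 0.135335, coefficient = 1
x_1 = 2.5000, f(x_1) = 0.082085, coefficient = 2
x_2 = 3.0000, f(x_2) = 0.049787, coefficient = 2
x_3 = 3.5000, f(x_3) = 0.030197, coefficient = 1

I ≈ (0.500000/2) × 0.429277 = 0.107319
Exact value: 0.105138
Error: 0.002181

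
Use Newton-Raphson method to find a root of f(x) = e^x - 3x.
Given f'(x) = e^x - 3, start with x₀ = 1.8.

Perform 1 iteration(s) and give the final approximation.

f(x) = e^x - 3x
f'(x) = e^x - 3
x₀ = 1.8

Newton-Raphson formula: x_{n+1} = x_n - f(x_n)/f'(x_n)

Iteration 1:
  f(1.800000) = 0.649647
  f'(1.800000) = 3.049647
  x_1 = 1.800000 - 0.649647/3.049647 = 1.586976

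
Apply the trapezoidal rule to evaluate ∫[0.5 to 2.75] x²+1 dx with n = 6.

f(x) = x²+1
a = 0.5, b = 2.75, n = 6
h = (b - a)/n = 0.375000

Trapezoidal rule: (h/2)[f(x₀) + 2f(x₁) + 2f(x₂) + ... + f(xₙ)]

x_0 = 0.5000, f(x_0) = 1.250000, coefficient = 1
x_1 = 0.8750, f(x_1) = 1.765625, coefficient = 2
x_2 = 1.2500, f(x_2) = 2.562500, coefficient = 2
x_3 = 1.6250, f(x_3) = 3.640625, coefficient = 2
x_4 = 2.0000, f(x_4) = 5.000000, coefficient = 2
x_5 = 2.3750, f(x_5) = 6.640625, coefficient = 2
x_6 = 2.7500, f(x_6) = 8.562500, coefficient = 1

I ≈ (0.375000/2) × 49.031250 = 9.193359
Exact value: 9.140625
Error: 0.052734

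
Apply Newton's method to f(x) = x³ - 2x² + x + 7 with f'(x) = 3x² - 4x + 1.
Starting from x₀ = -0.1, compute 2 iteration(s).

f(x) = x³ - 2x² + x + 7
f'(x) = 3x² - 4x + 1
x₀ = -0.1

Newton-Raphson formula: x_{n+1} = x_n - f(x_n)/f'(x_n)

Iteration 1:
  f(-0.100000) = 6.879000
  f'(-0.100000) = 1.430000
  x_1 = -0.100000 - 6.879000/1.430000 = -4.910490
Iteration 2:
  f(-4.910490) = -164.542482
  f'(-4.910490) = 92.980680
  x_2 = -4.910490 - (-164.542482)/92.980680 = -3.140848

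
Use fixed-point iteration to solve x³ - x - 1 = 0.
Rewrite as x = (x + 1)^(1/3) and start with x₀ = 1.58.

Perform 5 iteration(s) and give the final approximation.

Equation: x³ - x - 1 = 0
Fixed-point form: x = (x + 1)^(1/3)
x₀ = 1.58

x_1 = g(1.580000) = 1.371534
x_2 = g(1.371534) = 1.333551
x_3 = g(1.333551) = 1.326394
x_4 = g(1.326394) = 1.325036
x_5 = g(1.325036) = 1.324778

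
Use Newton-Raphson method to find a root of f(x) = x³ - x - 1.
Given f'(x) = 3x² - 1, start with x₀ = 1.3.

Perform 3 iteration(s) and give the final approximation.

f(x) = x³ - x - 1
f'(x) = 3x² - 1
x₀ = 1.3

Newton-Raphson formula: x_{n+1} = x_n - f(x_n)/f'(x_n)

Iteration 1:
  f(1.300000) = -0.103000
  f'(1.300000) = 4.070000
  x_1 = 1.300000 - (-0.103000)/4.070000 = 1.325307
Iteration 2:
  f(1.325307) = 0.002514
  f'(1.325307) = 4.269317
  x_2 = 1.325307 - 0.002514/4.269317 = 1.324718
Iteration 3:
  f(1.324718) = 0.000001
  f'(1.324718) = 4.264636
  x_3 = 1.324718 - 0.000001/4.264636 = 1.324718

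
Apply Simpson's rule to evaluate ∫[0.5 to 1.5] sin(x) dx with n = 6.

f(x) = sin(x)
a = 0.5, b = 1.5, n = 6
h = (b - a)/n = 0.166667

Simpson's rule: (h/3)[f(x₀) + 4f(x₁) + 2f(x₂) + ... + f(xₙ)]

x_0 = 0.5000, f(x_0) = 0.479426, coefficient = 1
x_1 = 0.6667, f(x_1) = 0.618370, coefficient = 4
x_2 = 0.8333, f(x_2) = 0.740177, coefficient = 2
x_3 = 1.0000, f(x_3) = 0.841471, coefficient = 4
x_4 = 1.1667, f(x_4) = 0.919445, coefficient = 2
x_5 = 1.3333, f(x_5) = 0.971938, coefficient = 4
x_6 = 1.5000, f(x_6) = 0.997495, coefficient = 1

I ≈ (0.166667/3) × 14.523279 = 0.806849
Exact value: 0.806845
Error: 0.000003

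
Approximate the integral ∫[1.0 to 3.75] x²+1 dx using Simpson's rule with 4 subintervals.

f(x) = x²+1
a = 1.0, b = 3.75, n = 4
h = (b - a)/n = 0.687500

Simpson's rule: (h/3)[f(x₀) + 4f(x₁) + 2f(x₂) + ... + f(xₙ)]

x_0 = 1.0000, f(x_0) = 2.000000, coefficient = 1
x_1 = 1.6875, f(x_1) = 3.847656, coefficient = 4
x_2 = 2.3750, f(x_2) = 6.640625, coefficient = 2
x_3 = 3.0625, f(x_3) = 10.378906, coefficient = 4
x_4 = 3.7500, f(x_4) = 15.062500, coefficient = 1

I ≈ (0.687500/3) × 87.250000 = 19.994792
Exact value: 19.994792
Error: 0.000000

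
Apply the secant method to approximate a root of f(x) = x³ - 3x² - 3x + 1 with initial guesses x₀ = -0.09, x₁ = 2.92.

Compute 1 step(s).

f(x) = x³ - 3x² - 3x + 1
x₀ = -0.09, x₁ = 2.92

Secant formula: x_{n+1} = x_n - f(x_n)(x_n - x_{n-1})/(f(x_n) - f(x_{n-1}))

Iteration 1:
  f(-0.090000) = 1.244971
  f(2.920000) = -8.442112
  x_2 = 2.920000 - (-8.442112)×(2.920000 - (-0.090000))/(-8.442112 - 1.244971)
       = 0.296841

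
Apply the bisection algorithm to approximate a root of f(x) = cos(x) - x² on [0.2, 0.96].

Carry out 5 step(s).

f(x) = cos(x) - x²
Initial interval: [0.2, 0.96]

Iteration 1:
  c_1 = (0.200000 + 0.960000)/2 = 0.580000
  f(c_1) = f(0.580000) = 0.500063
  f(a) × f(c) ≥ 0, new interval: [0.580000, 0.960000]
Iteration 2:
  c_2 = (0.580000 + 0.960000)/2 = 0.770000
  f(c_2) = f(0.770000) = 0.125011
  f(a) × f(c) ≥ 0, new interval: [0.770000, 0.960000]
Iteration 3:
  c_3 = (0.770000 + 0.960000)/2 = 0.865000
  f(c_3) = f(0.865000) = -0.099585
  f(a) × f(c) < 0, new interval: [0.770000, 0.865000]
Iteration 4:
  c_4 = (0.770000 + 0.865000)/2 = 0.817500
  f(c_4) = f(0.817500) = 0.015741
  f(a) × f(c) ≥ 0, new interval: [0.817500, 0.865000]
Iteration 5:
  c_5 = (0.817500 + 0.865000)/2 = 0.841250
  f(c_5) = f(0.841250) = -0.041170
  f(a) × f(c) < 0, new interval: [0.817500, 0.841250]

After 5 iteration(s), the approximation is c_5 = 0.841250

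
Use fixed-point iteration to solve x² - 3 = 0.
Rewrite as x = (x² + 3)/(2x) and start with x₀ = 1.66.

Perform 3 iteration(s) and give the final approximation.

Equation: x² - 3 = 0
Fixed-point form: x = (x² + 3)/(2x)
x₀ = 1.66

x_1 = g(1.660000) = 1.733614
x_2 = g(1.733614) = 1.732052
x_3 = g(1.732052) = 1.732051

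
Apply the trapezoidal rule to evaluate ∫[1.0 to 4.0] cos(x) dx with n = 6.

f(x) = cos(x)
a = 1.0, b = 4.0, n = 6
h = (b - a)/n = 0.500000

Trapezoidal rule: (h/2)[f(x₀) + 2f(x₁) + 2f(x₂) + ... + f(xₙ)]

x_0 = 1.0000, f(x_0) = 0.540302, coefficient = 1
x_1 = 1.5000, f(x_1) = 0.070737, coefficient = 2
x_2 = 2.0000, f(x_2) = -0.416147, coefficient = 2
x_3 = 2.5000, f(x_3) = -0.801144, coefficient = 2
x_4 = 3.0000, f(x_4) = -0.989992, coefficient = 2
x_5 = 3.5000, f(x_5) = -0.936457, coefficient = 2
x_6 = 4.0000, f(x_6) = -0.653644, coefficient = 1

I ≈ (0.500000/2) × -6.259346 = -1.564837
Exact value: -1.598273
Error: 0.033437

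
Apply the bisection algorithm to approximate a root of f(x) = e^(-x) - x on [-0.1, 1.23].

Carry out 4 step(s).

f(x) = e^(-x) - x
Initial interval: [-0.1, 1.23]

Iteration 1:
  c_1 = (-0.100000 + 1.230000)/2 = 0.565000
  f(c_1) = f(0.565000) = 0.003360
  f(a) × f(c) ≥ 0, new interval: [0.565000, 1.230000]
Iteration 2:
  c_2 = (0.565000 + 1.230000)/2 = 0.897500
  f(c_2) = f(0.897500) = -0.489913
  f(a) × f(c) < 0, new interval: [0.565000, 0.897500]
Iteration 3:
  c_3 = (0.565000 + 0.897500)/2 = 0.731250
  f(c_3) = f(0.731250) = -0.249943
  f(a) × f(c) < 0, new interval: [0.565000, 0.731250]
Iteration 4:
  c_4 = (0.565000 + 0.731250)/2 = 0.648125
  f(c_4) = f(0.648125) = -0.125099
  f(a) × f(c) < 0, new interval: [0.565000, 0.648125]

After 4 iteration(s), the approximation is c_4 = 0.648125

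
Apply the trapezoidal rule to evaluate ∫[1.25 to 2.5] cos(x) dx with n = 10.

f(x) = cos(x)
a = 1.25, b = 2.5, n = 10
h = (b - a)/n = 0.125000

Trapezoidal rule: (h/2)[f(x₀) + 2f(x₁) + 2f(x₂) + ... + f(xₙ)]

x_0 = 1.2500, f(x_0) = 0.315322, coefficient = 1
x_1 = 1.3750, f(x_1) = 0.194548, coefficient = 2
x_2 = 1.5000, f(x_2) = 0.070737, coefficient = 2
x_3 = 1.6250, f(x_3) = -0.054177, coefficient = 2
x_4 = 1.7500, f(x_4) = -0.178246, coefficient = 2
x_5 = 1.8750, f(x_5) = -0.299534, coefficient = 2
x_6 = 2.0000, f(x_6) = -0.416147, coefficient = 2
x_7 = 2.1250, f(x_7) = -0.526266, coefficient = 2
x_8 = 2.2500, f(x_8) = -0.628174, coefficient = 2
x_9 = 2.3750, f(x_9) = -0.720278, coefficient = 2
x_10 = 2.5000, f(x_10) = -0.801144, coefficient = 1

I ≈ (0.125000/2) × -5.600895 = -0.350056
Exact value: -0.350512
Error: 0.000457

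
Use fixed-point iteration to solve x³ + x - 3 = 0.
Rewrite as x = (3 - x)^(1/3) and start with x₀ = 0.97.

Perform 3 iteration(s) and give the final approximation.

Equation: x³ + x - 3 = 0
Fixed-point form: x = (3 - x)^(1/3)
x₀ = 0.97

x_1 = g(0.970000) = 1.266189
x_2 = g(1.266189) = 1.201344
x_3 = g(1.201344) = 1.216138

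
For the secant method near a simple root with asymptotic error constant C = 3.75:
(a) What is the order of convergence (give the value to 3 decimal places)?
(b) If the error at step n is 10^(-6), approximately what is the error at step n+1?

(a) Secant method has superlinear convergence with order φ = (1+√5)/2 ≈ 1.618.
    This means |e_{n+1}| ≈ C|e_n|^1.618.

(b) With |e_n| = 10^(-6) and C = 3.75:
    |e_{n+1}| ≈ 3.75 × (10^(-6))^1.618 = 3.75 × 10^(-9.71)

(a) ≈ 1.618 (golden ratio); (b) |e_{n+1}| ≈ 7.342e-10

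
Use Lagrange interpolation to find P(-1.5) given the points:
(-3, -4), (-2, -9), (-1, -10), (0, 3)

Lagrange interpolation formula:
P(x) = Σ yᵢ × Lᵢ(x)
where Lᵢ(x) = Π_{j≠i} (x - xⱼ)/(xᵢ - xⱼ)

L_0(-1.5) = (-1.5 - (-2))/(-3 - (-2)) × (-1.5 - (-1))/(-3 - (-1)) × (-1.5 - 0)/(-3 - 0) = -0.062500
L_1(-1.5) = (-1.5 - (-3))/(-2 - (-3)) × (-1.5 - (-1))/(-2 - (-1)) × (-1.5 - 0)/(-2 - 0) = 0.562500
L_2(-1.5) = (-1.5 - (-3))/(-1 - (-3)) × (-1.5 - (-2))/(-1 - (-2)) × (-1.5 - 0)/(-1 - 0) = 0.562500
L_3(-1.5) = (-1.5 - (-3))/(0 - (-3)) × (-1.5 - (-2))/(0 - (-2)) × (-1.5 - (-1))/(0 - (-1)) = -0.062500

P(-1.5) = (-4)×L_0(-1.5) + (-9)×L_1(-1.5) + (-10)×L_2(-1.5) + 3×L_3(-1.5)
P(-1.5) = -10.625000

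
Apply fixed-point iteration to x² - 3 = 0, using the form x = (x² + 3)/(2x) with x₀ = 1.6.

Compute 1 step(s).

Equation: x² - 3 = 0
Fixed-point form: x = (x² + 3)/(2x)
x₀ = 1.6

x_1 = g(1.600000) = 1.737500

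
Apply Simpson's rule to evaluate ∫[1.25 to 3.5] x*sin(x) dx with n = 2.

f(x) = x*sin(x)
a = 1.25, b = 3.5, n = 2
h = (b - a)/n = 1.125000

Simpson's rule: (h/3)[f(x₀) + 4f(x₁) + 2f(x₂) + ... + f(xₙ)]

x_0 = 1.2500, f(x_0) = 1.186231, coefficient = 1
x_1 = 2.3750, f(x_1) = 1.647502, coefficient = 4
x_2 = 3.5000, f(x_2) = -1.227741, coefficient = 1

I ≈ (1.125000/3) × 6.548497 = 2.455686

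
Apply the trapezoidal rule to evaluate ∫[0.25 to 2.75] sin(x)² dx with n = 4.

f(x) = sin(x)²
a = 0.25, b = 2.75, n = 4
h = (b - a)/n = 0.625000

Trapezoidal rule: (h/2)[f(x₀) + 2f(x₁) + 2f(x₂) + ... + f(xₙ)]

x_0 = 0.2500, f(x_0) = 0.061209, coefficient = 1
x_1 = 0.8750, f(x_1) = 0.589123, coefficient = 2
x_2 = 1.5000, f(x_2) = 0.994996, coefficient = 2
x_3 = 2.1250, f(x_3) = 0.723044, coefficient = 2
x_4 = 2.7500, f(x_4) = 0.145665, coefficient = 1

I ≈ (0.625000/2) × 4.821200 = 1.506625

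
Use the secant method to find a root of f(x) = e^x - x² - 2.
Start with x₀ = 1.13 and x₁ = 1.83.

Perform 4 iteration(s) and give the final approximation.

f(x) = e^x - x² - 2
x₀ = 1.13, x₁ = 1.83

Secant formula: x_{n+1} = x_n - f(x_n)(x_n - x_{n-1})/(f(x_n) - f(x_{n-1}))

Iteration 1:
  f(1.130000) = -0.181243
  f(1.830000) = 0.884987
  x_2 = 1.830000 - 0.884987×(1.830000 - 1.130000)/(0.884987 - (-0.181243))
       = 1.248990
Iteration 2:
  f(1.830000) = 0.884987
  f(1.248990) = -0.073157
  x_3 = 1.248990 - (-0.073157)×(1.248990 - 1.830000)/(-0.073157 - 0.884987)
       = 1.293351
Iteration 3:
  f(1.248990) = -0.073157
  f(1.293351) = -0.027776
  x_4 = 1.293351 - (-0.027776)×(1.293351 - 1.248990)/(-0.027776 - (-0.073157))
       = 1.320504
Iteration 4:
  f(1.293351) = -0.027776
  f(1.320504) = 0.001577
  x_5 = 1.320504 - 0.001577×(1.320504 - 1.293351)/(0.001577 - (-0.027776))
       = 1.319045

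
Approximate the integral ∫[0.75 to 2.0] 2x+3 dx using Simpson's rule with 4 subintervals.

f(x) = 2x+3
a = 0.75, b = 2.0, n = 4
h = (b - a)/n = 0.312500

Simpson's rule: (h/3)[f(x₀) + 4f(x₁) + 2f(x₂) + ... + f(xₙ)]

x_0 = 0.7500, f(x_0) = 4.500000, coefficient = 1
x_1 = 1.0625, f(x_1) = 5.125000, coefficient = 4
x_2 = 1.3750, f(x_2) = 5.750000, coefficient = 2
x_3 = 1.6875, f(x_3) = 6.375000, coefficient = 4
x_4 = 2.0000, f(x_4) = 7.000000, coefficient = 1

I ≈ (0.312500/3) × 69.000000 = 7.187500
Exact value: 7.187500
Error: 0.000000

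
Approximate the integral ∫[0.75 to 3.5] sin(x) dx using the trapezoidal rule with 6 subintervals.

f(x) = sin(x)
a = 0.75, b = 3.5, n = 6
h = (b - a)/n = 0.458333

Trapezoidal rule: (h/2)[f(x₀) + 2f(x₁) + 2f(x₂) + ... + f(xₙ)]

x_0 = 0.7500, f(x_0) = 0.681639, coefficient = 1
x_1 = 1.2083, f(x_1) = 0.935026, coefficient = 2
x_2 = 1.6667, f(x_2) = 0.995408, coefficient = 2
x_3 = 2.1250, f(x_3) = 0.850320, coefficient = 2
x_4 = 2.5833, f(x_4) = 0.529711, coefficient = 2
x_5 = 3.0417, f(x_5) = 0.099760, coefficient = 2
x_6 = 3.5000, f(x_6) = -0.350783, coefficient = 1

I ≈ (0.458333/2) × 7.151304 = 1.638841
Exact value: 1.668146
Error: 0.029305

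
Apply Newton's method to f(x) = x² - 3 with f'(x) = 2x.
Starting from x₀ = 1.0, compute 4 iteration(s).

f(x) = x² - 3
f'(x) = 2x
x₀ = 1.0

Newton-Raphson formula: x_{n+1} = x_n - f(x_n)/f'(x_n)

Iteration 1:
  f(1.000000) = -2.000000
  f'(1.000000) = 2.000000
  x_1 = 1.000000 - (-2.000000)/2.000000 = 2.000000
Iteration 2:
  f(2.000000) = 1.000000
  f'(2.000000) = 4.000000
  x_2 = 2.000000 - 1.000000/4.000000 = 1.750000
Iteration 3:
  f(1.750000) = 0.062500
  f'(1.750000) = 3.500000
  x_3 = 1.750000 - 0.062500/3.500000 = 1.732143
Iteration 4:
  f(1.732143) = 0.000319
  f'(1.732143) = 3.464286
  x_4 = 1.732143 - 0.000319/3.464286 = 1.732051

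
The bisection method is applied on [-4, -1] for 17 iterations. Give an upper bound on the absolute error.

Bisection error bound: |error| ≤ (b-a)/2^n
|error| ≤ (-1 - (-4))/2^17 = 3/2^17
|error| ≤ 0.0000228882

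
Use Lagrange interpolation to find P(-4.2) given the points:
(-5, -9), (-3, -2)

Lagrange interpolation formula:
P(x) = Σ yᵢ × Lᵢ(x)
where Lᵢ(x) = Π_{j≠i} (x - xⱼ)/(xᵢ - xⱼ)

L_0(-4.2) = (-4.2 - (-3))/(-5 - (-3)) = 0.600000
L_1(-4.2) = (-4.2 - (-5))/(-3 - (-5)) = 0.400000

P(-4.2) = (-9)×L_0(-4.2) + (-2)×L_1(-4.2)
P(-4.2) = -6.200000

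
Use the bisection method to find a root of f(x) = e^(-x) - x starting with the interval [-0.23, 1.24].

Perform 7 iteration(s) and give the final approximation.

f(x) = e^(-x) - x
Initial interval: [-0.23, 1.24]

Iteration 1:
  c_1 = (-0.230000 + 1.240000)/2 = 0.505000
  f(c_1) = f(0.505000) = 0.098506
  f(a) × f(c) ≥ 0, new interval: [0.505000, 1.240000]
Iteration 2:
  c_2 = (0.505000 + 1.240000)/2 = 0.872500
  f(c_2) = f(0.872500) = -0.454595
  f(a) × f(c) < 0, new interval: [0.505000, 0.872500]
Iteration 3:
  c_3 = (0.505000 + 0.872500)/2 = 0.688750
  f(c_3) = f(0.688750) = -0.186547
  f(a) × f(c) < 0, new interval: [0.505000, 0.688750]
Iteration 4:
  c_4 = (0.505000 + 0.688750)/2 = 0.596875
  f(c_4) = f(0.596875) = -0.046346
  f(a) × f(c) < 0, new interval: [0.505000, 0.596875]
Iteration 5:
  c_5 = (0.505000 + 0.596875)/2 = 0.550938
  f(c_5) = f(0.550938) = 0.025472
  f(a) × f(c) ≥ 0, new interval: [0.550938, 0.596875]
Iteration 6:
  c_6 = (0.550938 + 0.596875)/2 = 0.573906
  f(c_6) = f(0.573906) = -0.010586
  f(a) × f(c) < 0, new interval: [0.550938, 0.573906]
Iteration 7:
  c_7 = (0.550938 + 0.573906)/2 = 0.562422
  f(c_7) = f(0.562422) = 0.007405
  f(a) × f(c) ≥ 0, new interval: [0.562422, 0.573906]

After 7 iteration(s), the approximation is c_7 = 0.562422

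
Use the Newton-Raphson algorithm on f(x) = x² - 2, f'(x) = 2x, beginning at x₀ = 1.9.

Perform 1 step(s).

f(x) = x² - 2
f'(x) = 2x
x₀ = 1.9

Newton-Raphson formula: x_{n+1} = x_n - f(x_n)/f'(x_n)

Iteration 1:
  f(1.900000) = 1.610000
  f'(1.900000) = 3.800000
  x_1 = 1.900000 - 1.610000/3.800000 = 1.476316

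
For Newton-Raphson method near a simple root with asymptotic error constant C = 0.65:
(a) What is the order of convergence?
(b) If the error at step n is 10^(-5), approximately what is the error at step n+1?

(a) Newton-Raphson has quadratic (order 2) convergence near simple roots.
    This means |e_{n+1}| ≈ C|e_n|².

(b) With |e_n| = 10^(-5) and C = 0.65:
    |e_{n+1}| ≈ 0.65 × (10^(-5))² = 0.65 × 10^(-10)

(a) 2 (quadratic); (b) |e_{n+1}| ≈ 6.500e-11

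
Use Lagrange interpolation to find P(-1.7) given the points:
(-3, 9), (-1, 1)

Lagrange interpolation formula:
P(x) = Σ yᵢ × Lᵢ(x)
where Lᵢ(x) = Π_{j≠i} (x - xⱼ)/(xᵢ - xⱼ)

L_0(-1.7) = (-1.7 - (-1))/(-3 - (-1)) = 0.350000
L_1(-1.7) = (-1.7 - (-3))/(-1 - (-3)) = 0.650000

P(-1.7) = 9×L_0(-1.7) + 1×L_1(-1.7)
P(-1.7) = 3.800000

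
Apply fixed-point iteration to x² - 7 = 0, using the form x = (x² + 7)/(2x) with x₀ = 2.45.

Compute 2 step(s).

Equation: x² - 7 = 0
Fixed-point form: x = (x² + 7)/(2x)
x₀ = 2.45

x_1 = g(2.450000) = 2.653571
x_2 = g(2.653571) = 2.645763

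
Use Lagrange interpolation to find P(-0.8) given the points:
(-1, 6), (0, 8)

Lagrange interpolation formula:
P(x) = Σ yᵢ × Lᵢ(x)
where Lᵢ(x) = Π_{j≠i} (x - xⱼ)/(xᵢ - xⱼ)

L_0(-0.8) = (-0.8 - 0)/(-1 - 0) = 0.800000
L_1(-0.8) = (-0.8 - (-1))/(0 - (-1)) = 0.200000

P(-0.8) = 6×L_0(-0.8) + 8×L_1(-0.8)
P(-0.8) = 6.400000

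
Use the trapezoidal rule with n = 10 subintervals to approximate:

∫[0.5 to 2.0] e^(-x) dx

f(x) = e^(-x)
a = 0.5, b = 2.0, n = 10
h = (b - a)/n = 0.150000

Trapezoidal rule: (h/2)[f(x₀) + 2f(x₁) + 2f(x₂) + ... + f(xₙ)]

x_0 = 0.5000, f(x_0) = 0.606531, coefficient = 1
x_1 = 0.6500, f(x_1) = 0.522046, coefficient = 2
x_2 = 0.8000, f(x_2) = 0.449329, coefficient = 2
x_3 = 0.9500, f(x_3) = 0.386741, coefficient = 2
x_4 = 1.1000, f(x_4) = 0.332871, coefficient = 2
x_5 = 1.2500, f(x_5) = 0.286505, coefficient = 2
x_6 = 1.4000, f(x_6) = 0.246597, coefficient = 2
x_7 = 1.5500, f(x_7) = 0.212248, coefficient = 2
x_8 = 1.7000, f(x_8) = 0.182684, coefficient = 2
x_9 = 1.8500, f(x_9) = 0.157237, coefficient = 2
x_10 = 2.0000, f(x_10) = 0.135335, coefficient = 1

I ≈ (0.150000/2) × 6.294380 = 0.472079
Exact value: 0.471195
Error: 0.000883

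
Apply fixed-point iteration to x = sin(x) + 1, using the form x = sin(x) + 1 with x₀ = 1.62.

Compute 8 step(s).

Equation: x = sin(x) + 1
Fixed-point form: x = sin(x) + 1
x₀ = 1.62

x_1 = g(1.620000) = 1.998790
x_2 = g(1.998790) = 1.909800
x_3 = g(1.909800) = 1.943086
x_4 = g(1.943086) = 1.931497
x_5 = g(1.931497) = 1.935650
x_6 = g(1.935650) = 1.934176
x_7 = g(1.934176) = 1.934701
x_8 = g(1.934701) = 1.934514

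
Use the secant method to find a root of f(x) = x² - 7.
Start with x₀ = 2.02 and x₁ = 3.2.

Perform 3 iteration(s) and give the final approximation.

f(x) = x² - 7
x₀ = 2.02, x₁ = 3.2

Secant formula: x_{n+1} = x_n - f(x_n)(x_n - x_{n-1})/(f(x_n) - f(x_{n-1}))

Iteration 1:
  f(2.020000) = -2.919600
  f(3.200000) = 3.240000
  x_2 = 3.200000 - 3.240000×(3.200000 - 2.020000)/(3.240000 - (-2.919600))
       = 2.579310
Iteration 2:
  f(3.200000) = 3.240000
  f(2.579310) = -0.347158
  x_3 = 2.579310 - (-0.347158)×(2.579310 - 3.200000)/(-0.347158 - 3.240000)
       = 2.639379
Iteration 3:
  f(2.579310) = -0.347158
  f(2.639379) = -0.033676
  x_4 = 2.639379 - (-0.033676)×(2.639379 - 2.579310)/(-0.033676 - (-0.347158))
       = 2.645832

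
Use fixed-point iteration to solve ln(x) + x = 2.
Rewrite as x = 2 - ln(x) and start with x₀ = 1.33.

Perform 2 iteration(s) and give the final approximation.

Equation: ln(x) + x = 2
Fixed-point form: x = 2 - ln(x)
x₀ = 1.33

x_1 = g(1.330000) = 1.714821
x_2 = g(1.714821) = 1.460691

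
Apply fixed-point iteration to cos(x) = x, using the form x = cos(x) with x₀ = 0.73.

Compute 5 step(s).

Equation: cos(x) = x
Fixed-point form: x = cos(x)
x₀ = 0.73

x_1 = g(0.730000) = 0.745174
x_2 = g(0.745174) = 0.734970
x_3 = g(0.734970) = 0.741851
x_4 = g(0.741851) = 0.737219
x_5 = g(0.737219) = 0.740341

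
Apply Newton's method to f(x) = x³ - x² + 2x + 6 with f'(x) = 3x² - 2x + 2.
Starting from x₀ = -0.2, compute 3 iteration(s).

f(x) = x³ - x² + 2x + 6
f'(x) = 3x² - 2x + 2
x₀ = -0.2

Newton-Raphson formula: x_{n+1} = x_n - f(x_n)/f'(x_n)

Iteration 1:
  f(-0.200000) = 5.552000
  f'(-0.200000) = 2.520000
  x_1 = -0.200000 - 5.552000/2.520000 = -2.403175
Iteration 2:
  f(-2.403175) = -18.460527
  f'(-2.403175) = 24.132094
  x_2 = -2.403175 - (-18.460527)/24.132094 = -1.638196
Iteration 3:
  f(-1.638196) = -4.356487
  f'(-1.638196) = 13.327454
  x_3 = -1.638196 - (-4.356487)/13.327454 = -1.311316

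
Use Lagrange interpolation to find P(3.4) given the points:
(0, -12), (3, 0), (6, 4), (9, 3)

Lagrange interpolation formula:
P(x) = Σ yᵢ × Lᵢ(x)
where Lᵢ(x) = Π_{j≠i} (x - xⱼ)/(xᵢ - xⱼ)

L_0(3.4) = (3.4 - 3)/(0 - 3) × (3.4 - 6)/(0 - 6) × (3.4 - 9)/(0 - 9) = -0.035951
L_1(3.4) = (3.4 - 0)/(3 - 0) × (3.4 - 6)/(3 - 6) × (3.4 - 9)/(3 - 9) = 0.916741
L_2(3.4) = (3.4 - 0)/(6 - 0) × (3.4 - 3)/(6 - 3) × (3.4 - 9)/(6 - 9) = 0.141037
L_3(3.4) = (3.4 - 0)/(9 - 0) × (3.4 - 3)/(9 - 3) × (3.4 - 6)/(9 - 6) = -0.021827

P(3.4) = (-12)×L_0(3.4) + 0×L_1(3.4) + 4×L_2(3.4) + 3×L_3(3.4)
P(3.4) = 0.930074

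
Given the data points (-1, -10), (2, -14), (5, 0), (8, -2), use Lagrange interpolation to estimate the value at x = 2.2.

Lagrange interpolation formula:
P(x) = Σ yᵢ × Lᵢ(x)
where Lᵢ(x) = Π_{j≠i} (x - xⱼ)/(xᵢ - xⱼ)

L_0(2.2) = (2.2 - 2)/(-1 - 2) × (2.2 - 5)/(-1 - 5) × (2.2 - 8)/(-1 - 8) = -0.020049
L_1(2.2) = (2.2 - (-1))/(2 - (-1)) × (2.2 - 5)/(2 - 5) × (2.2 - 8)/(2 - 8) = 0.962370
L_2(2.2) = (2.2 - (-1))/(5 - (-1)) × (2.2 - 2)/(5 - 2) × (2.2 - 8)/(5 - 8) = 0.068741
L_3(2.2) = (2.2 - (-1))/(8 - (-1)) × (2.2 - 2)/(8 - 2) × (2.2 - 5)/(8 - 5) = -0.011062

P(2.2) = (-10)×L_0(2.2) + (-14)×L_1(2.2) + 0×L_2(2.2) + (-2)×L_3(2.2)
P(2.2) = -13.250568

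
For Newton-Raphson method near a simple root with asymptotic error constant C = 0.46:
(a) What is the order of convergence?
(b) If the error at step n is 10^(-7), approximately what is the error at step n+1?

(a) Newton-Raphson has quadratic (order 2) convergence near simple roots.
    This means |e_{n+1}| ≈ C|e_n|².

(b) With |e_n| = 10^(-7) and C = 0.46:
    |e_{n+1}| ≈ 0.46 × (10^(-7))² = 0.46 × 10^(-14)

(a) 2 (quadratic); (b) |e_{n+1}| ≈ 4.600e-15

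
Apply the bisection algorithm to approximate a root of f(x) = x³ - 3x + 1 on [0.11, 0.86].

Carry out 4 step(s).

f(x) = x³ - 3x + 1
Initial interval: [0.11, 0.86]

Iteration 1:
  c_1 = (0.110000 + 0.860000)/2 = 0.485000
  f(c_1) = f(0.485000) = -0.340916
  f(a) × f(c) < 0, new interval: [0.110000, 0.485000]
Iteration 2:
  c_2 = (0.110000 + 0.485000)/2 = 0.297500
  f(c_2) = f(0.297500) = 0.133831
  f(a) × f(c) ≥ 0, new interval: [0.297500, 0.485000]
Iteration 3:
  c_3 = (0.297500 + 0.485000)/2 = 0.391250
  f(c_3) = f(0.391250) = -0.113859
  f(a) × f(c) < 0, new interval: [0.297500, 0.391250]
Iteration 4:
  c_4 = (0.297500 + 0.391250)/2 = 0.344375
  f(c_4) = f(0.344375) = 0.007716
  f(a) × f(c) ≥ 0, new interval: [0.344375, 0.391250]

After 4 iteration(s), the approximation is c_4 = 0.344375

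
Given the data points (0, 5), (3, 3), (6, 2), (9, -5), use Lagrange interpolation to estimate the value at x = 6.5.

Lagrange interpolation formula:
P(x) = Σ yᵢ × Lᵢ(x)
where Lᵢ(x) = Π_{j≠i} (x - xⱼ)/(xᵢ - xⱼ)

L_0(6.5) = (6.5 - 3)/(0 - 3) × (6.5 - 6)/(0 - 6) × (6.5 - 9)/(0 - 9) = 0.027006
L_1(6.5) = (6.5 - 0)/(3 - 0) × (6.5 - 6)/(3 - 6) × (6.5 - 9)/(3 - 9) = -0.150463
L_2(6.5) = (6.5 - 0)/(6 - 0) × (6.5 - 3)/(6 - 3) × (6.5 - 9)/(6 - 9) = 1.053241
L_3(6.5) = (6.5 - 0)/(9 - 0) × (6.5 - 3)/(9 - 3) × (6.5 - 6)/(9 - 6) = 0.070216

P(6.5) = 5×L_0(6.5) + 3×L_1(6.5) + 2×L_2(6.5) + (-5)×L_3(6.5)
P(6.5) = 1.439043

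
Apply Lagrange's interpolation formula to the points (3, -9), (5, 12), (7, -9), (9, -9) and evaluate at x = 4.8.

Lagrange interpolation formula:
P(x) = Σ yᵢ × Lᵢ(x)
where Lᵢ(x) = Π_{j≠i} (x - xⱼ)/(xᵢ - xⱼ)

L_0(4.8) = (4.8 - 5)/(3 - 5) × (4.8 - 7)/(3 - 7) × (4.8 - 9)/(3 - 9) = 0.038500
L_1(4.8) = (4.8 - 3)/(5 - 3) × (4.8 - 7)/(5 - 7) × (4.8 - 9)/(5 - 9) = 1.039500
L_2(4.8) = (4.8 - 3)/(7 - 3) × (4.8 - 5)/(7 - 5) × (4.8 - 9)/(7 - 9) = -0.094500
L_3(4.8) = (4.8 - 3)/(9 - 3) × (4.8 - 5)/(9 - 5) × (4.8 - 7)/(9 - 7) = 0.016500

P(4.8) = (-9)×L_0(4.8) + 12×L_1(4.8) + (-9)×L_2(4.8) + (-9)×L_3(4.8)
P(4.8) = 12.829500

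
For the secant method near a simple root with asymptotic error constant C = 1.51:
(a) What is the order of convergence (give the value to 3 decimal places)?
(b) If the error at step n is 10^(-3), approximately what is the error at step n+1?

(a) Secant method has superlinear convergence with order φ = (1+√5)/2 ≈ 1.618.
    This means |e_{n+1}| ≈ C|e_n|^1.618.

(b) With |e_n| = 10^(-3) and C = 1.51:
    |e_{n+1}| ≈ 1.51 × (10^(-3))^1.618 = 1.51 × 10^(-4.85)

(a) ≈ 1.618 (golden ratio); (b) |e_{n+1}| ≈ 2.113e-05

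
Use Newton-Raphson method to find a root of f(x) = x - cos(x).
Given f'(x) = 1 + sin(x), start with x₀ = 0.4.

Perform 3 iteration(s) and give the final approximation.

f(x) = x - cos(x)
f'(x) = 1 + sin(x)
x₀ = 0.4

Newton-Raphson formula: x_{n+1} = x_n - f(x_n)/f'(x_n)

Iteration 1:
  f(0.400000) = -0.521061
  f'(0.400000) = 1.389418
  x_1 = 0.400000 - (-0.521061)/1.389418 = 0.775021
Iteration 2:
  f(0.775021) = 0.060615
  f'(0.775021) = 1.699731
  x_2 = 0.775021 - 0.060615/1.699731 = 0.739360
Iteration 3:
  f(0.739360) = 0.000460
  f'(0.739360) = 1.673815
  x_3 = 0.739360 - 0.000460/1.673815 = 0.739085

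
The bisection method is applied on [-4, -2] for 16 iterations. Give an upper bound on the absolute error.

Bisection error bound: |error| ≤ (b-a)/2^n
|error| ≤ (-2 - (-4))/2^16 = 2/2^16
|error| ≤ 0.0000305176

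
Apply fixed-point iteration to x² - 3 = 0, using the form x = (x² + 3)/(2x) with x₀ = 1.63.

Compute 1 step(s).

Equation: x² - 3 = 0
Fixed-point form: x = (x² + 3)/(2x)
x₀ = 1.63

x_1 = g(1.630000) = 1.735245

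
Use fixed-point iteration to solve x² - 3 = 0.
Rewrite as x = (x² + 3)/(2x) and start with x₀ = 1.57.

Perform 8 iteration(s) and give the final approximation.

Equation: x² - 3 = 0
Fixed-point form: x = (x² + 3)/(2x)
x₀ = 1.57

x_1 = g(1.570000) = 1.740414
x_2 = g(1.740414) = 1.732071
x_3 = g(1.732071) = 1.732051
x_4 = g(1.732051) = 1.732051
x_5 = g(1.732051) = 1.732051
x_6 = g(1.732051) = 1.732051
x_7 = g(1.732051) = 1.732051
x_8 = g(1.732051) = 1.732051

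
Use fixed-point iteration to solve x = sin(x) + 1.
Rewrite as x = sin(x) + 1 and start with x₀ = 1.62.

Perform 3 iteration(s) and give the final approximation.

Equation: x = sin(x) + 1
Fixed-point form: x = sin(x) + 1
x₀ = 1.62

x_1 = g(1.620000) = 1.998790
x_2 = g(1.998790) = 1.909800
x_3 = g(1.909800) = 1.943086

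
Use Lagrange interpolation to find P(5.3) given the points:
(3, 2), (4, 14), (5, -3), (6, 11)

Lagrange interpolation formula:
P(x) = Σ yᵢ × Lᵢ(x)
where Lᵢ(x) = Π_{j≠i} (x - xⱼ)/(xᵢ - xⱼ)

L_0(5.3) = (5.3 - 4)/(3 - 4) × (5.3 - 5)/(3 - 5) × (5.3 - 6)/(3 - 6) = 0.045500
L_1(5.3) = (5.3 - 3)/(4 - 3) × (5.3 - 5)/(4 - 5) × (5.3 - 6)/(4 - 6) = -0.241500
L_2(5.3) = (5.3 - 3)/(5 - 3) × (5.3 - 4)/(5 - 4) × (5.3 - 6)/(5 - 6) = 1.046500
L_3(5.3) = (5.3 - 3)/(6 - 3) × (5.3 - 4)/(6 - 4) × (5.3 - 5)/(6 - 5) = 0.149500

P(5.3) = 2×L_0(5.3) + 14×L_1(5.3) + (-3)×L_2(5.3) + 11×L_3(5.3)
P(5.3) = -4.785000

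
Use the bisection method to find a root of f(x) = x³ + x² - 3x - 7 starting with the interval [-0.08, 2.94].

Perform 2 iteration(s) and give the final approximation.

f(x) = x³ + x² - 3x - 7
Initial interval: [-0.08, 2.94]

Iteration 1:
  c_1 = (-0.080000 + 2.940000)/2 = 1.430000
  f(c_1) = f(1.430000) = -6.320893
  f(a) × f(c) ≥ 0, new interval: [1.430000, 2.940000]
Iteration 2:
  c_2 = (1.430000 + 2.940000)/2 = 2.185000
  f(c_2) = f(2.185000) = 1.650907
  f(a) × f(c) < 0, new interval: [1.430000, 2.185000]

After 2 iteration(s), the approximation is c_2 = 2.185000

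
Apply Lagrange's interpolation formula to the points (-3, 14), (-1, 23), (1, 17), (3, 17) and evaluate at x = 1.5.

Lagrange interpolation formula:
P(x) = Σ yᵢ × Lᵢ(x)
where Lᵢ(x) = Π_{j≠i} (x - xⱼ)/(xᵢ - xⱼ)

L_0(1.5) = (1.5 - (-1))/(-3 - (-1)) × (1.5 - 1)/(-3 - 1) × (1.5 - 3)/(-3 - 3) = 0.039062
L_1(1.5) = (1.5 - (-3))/(-1 - (-3)) × (1.5 - 1)/(-1 - 1) × (1.5 - 3)/(-1 - 3) = -0.210938
L_2(1.5) = (1.5 - (-3))/(1 - (-3)) × (1.5 - (-1))/(1 - (-1)) × (1.5 - 3)/(1 - 3) = 1.054688
L_3(1.5) = (1.5 - (-3))/(3 - (-3)) × (1.5 - (-1))/(3 - (-1)) × (1.5 - 1)/(3 - 1) = 0.117188

P(1.5) = 14×L_0(1.5) + 23×L_1(1.5) + 17×L_2(1.5) + 17×L_3(1.5)
P(1.5) = 15.617188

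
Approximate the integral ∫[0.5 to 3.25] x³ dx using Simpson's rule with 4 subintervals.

f(x) = x³
a = 0.5, b = 3.25, n = 4
h = (b - a)/n = 0.687500

Simpson's rule: (h/3)[f(x₀) + 4f(x₁) + 2f(x₂) + ... + f(xₙ)]

x_0 = 0.5000, f(x_0) = 0.125000, coefficient = 1
x_1 = 1.1875, f(x_1) = 1.674561, coefficient = 4
x_2 = 1.8750, f(x_2) = 6.591797, coefficient = 2
x_3 = 2.5625, f(x_3) = 16.826416, coefficient = 4
x_4 = 3.2500, f(x_4) = 34.328125, coefficient = 1

I ≈ (0.687500/3) × 121.640625 = 27.875977
Exact value: 27.875977
Error: 0.000000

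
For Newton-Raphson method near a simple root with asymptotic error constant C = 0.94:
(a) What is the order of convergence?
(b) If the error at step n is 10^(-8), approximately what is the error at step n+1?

(a) Newton-Raphson has quadratic (order 2) convergence near simple roots.
    This means |e_{n+1}| ≈ C|e_n|².

(b) With |e_n| = 10^(-8) and C = 0.94:
    |e_{n+1}| ≈ 0.94 × (10^(-8))² = 0.94 × 10^(-16)

(a) 2 (quadratic); (b) |e_{n+1}| ≈ 9.400e-17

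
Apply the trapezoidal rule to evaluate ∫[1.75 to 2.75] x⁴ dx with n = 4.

f(x) = x⁴
a = 1.75, b = 2.75, n = 4
h = (b - a)/n = 0.250000

Trapezoidal rule: (h/2)[f(x₀) + 2f(x₁) + 2f(x₂) + ... + f(xₙ)]

x_0 = 1.7500, f(x_0) = 9.378906, coefficient = 1
x_1 = 2.0000, f(x_1) = 16.000000, coefficient = 2
x_2 = 2.2500, f(x_2) = 25.628906, coefficient = 2
x_3 = 2.5000, f(x_3) = 39.062500, coefficient = 2
x_4 = 2.7500, f(x_4) = 57.191406, coefficient = 1

I ≈ (0.250000/2) × 227.953125 = 28.494141
Exact value: 28.172656
Error: 0.321484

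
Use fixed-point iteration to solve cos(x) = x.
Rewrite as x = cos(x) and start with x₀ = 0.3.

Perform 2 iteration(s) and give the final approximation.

Equation: cos(x) = x
Fixed-point form: x = cos(x)
x₀ = 0.3

x_1 = g(0.300000) = 0.955336
x_2 = g(0.955336) = 0.577334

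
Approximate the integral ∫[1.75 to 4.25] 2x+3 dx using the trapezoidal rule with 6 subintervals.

f(x) = 2x+3
a = 1.75, b = 4.25, n = 6
h = (b - a)/n = 0.416667

Trapezoidal rule: (h/2)[f(x₀) + 2f(x₁) + 2f(x₂) + ... + f(xₙ)]

x_0 = 1.7500, f(x_0) = 6.500000, coefficient = 1
x_1 = 2.1667, f(x_1) = 7.333333, coefficient = 2
x_2 = 2.5833, f(x_2) = 8.166667, coefficient = 2
x_3 = 3.0000, f(x_3) = 9.000000, coefficient = 2
x_4 = 3.4167, f(x_4) = 9.833333, coefficient = 2
x_5 = 3.8333, f(x_5) = 10.666667, coefficient = 2
x_6 = 4.2500, f(x_6) = 11.500000, coefficient = 1

I ≈ (0.416667/2) × 108.000000 = 22.500000
Exact value: 22.500000
Error: 0.000000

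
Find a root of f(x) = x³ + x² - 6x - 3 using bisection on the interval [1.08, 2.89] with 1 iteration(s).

f(x) = x³ + x² - 6x - 3
Initial interval: [1.08, 2.89]

Iteration 1:
  c_1 = (1.080000 + 2.890000)/2 = 1.985000
  f(c_1) = f(1.985000) = -3.148428
  f(a) × f(c) ≥ 0, new interval: [1.985000, 2.890000]

After 1 iteration(s), the approximation is c_1 = 1.985000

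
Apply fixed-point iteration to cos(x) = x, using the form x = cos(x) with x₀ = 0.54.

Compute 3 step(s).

Equation: cos(x) = x
Fixed-point form: x = cos(x)
x₀ = 0.54

x_1 = g(0.540000) = 0.857709
x_2 = g(0.857709) = 0.654172
x_3 = g(0.654172) = 0.793552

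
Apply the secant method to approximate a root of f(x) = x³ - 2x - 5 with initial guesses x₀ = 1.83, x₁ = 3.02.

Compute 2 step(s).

f(x) = x³ - 2x - 5
x₀ = 1.83, x₁ = 3.02

Secant formula: x_{n+1} = x_n - f(x_n)(x_n - x_{n-1})/(f(x_n) - f(x_{n-1}))

Iteration 1:
  f(1.830000) = -2.531513
  f(3.020000) = 16.503608
  x_2 = 3.020000 - 16.503608×(3.020000 - 1.830000)/(16.503608 - (-2.531513))
       = 1.988260
Iteration 2:
  f(3.020000) = 16.503608
  f(1.988260) = -1.116574
  x_3 = 1.988260 - (-1.116574)×(1.988260 - 3.020000)/(-1.116574 - 16.503608)
       = 2.053640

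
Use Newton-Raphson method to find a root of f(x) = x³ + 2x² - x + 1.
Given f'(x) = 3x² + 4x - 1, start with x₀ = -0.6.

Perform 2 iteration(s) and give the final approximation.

f(x) = x³ + 2x² - x + 1
f'(x) = 3x² + 4x - 1
x₀ = -0.6

Newton-Raphson formula: x_{n+1} = x_n - f(x_n)/f'(x_n)

Iteration 1:
  f(-0.600000) = 2.104000
  f'(-0.600000) = -2.320000
  x_1 = -0.600000 - 2.104000/(-2.320000) = 0.306897
Iteration 2:
  f(0.306897) = 0.910380
  f'(0.306897) = 0.510143
  x_2 = 0.306897 - 0.910380/0.510143 = -1.477662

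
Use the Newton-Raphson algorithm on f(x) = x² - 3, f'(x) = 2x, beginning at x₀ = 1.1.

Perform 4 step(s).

f(x) = x² - 3
f'(x) = 2x
x₀ = 1.1

Newton-Raphson formula: x_{n+1} = x_n - f(x_n)/f'(x_n)

Iteration 1:
  f(1.100000) = -1.790000
  f'(1.100000) = 2.200000
  x_1 = 1.100000 - (-1.790000)/2.200000 = 1.913636
Iteration 2:
  f(1.913636) = 0.662004
  f'(1.913636) = 3.827273
  x_2 = 1.913636 - 0.662004/3.827273 = 1.740666
Iteration 3:
  f(1.740666) = 0.029919
  f'(1.740666) = 3.481332
  x_3 = 1.740666 - 0.029919/3.481332 = 1.732072
Iteration 4:
  f(1.732072) = 0.000074
  f'(1.732072) = 3.464144
  x_4 = 1.732072 - 0.000074/3.464144 = 1.732051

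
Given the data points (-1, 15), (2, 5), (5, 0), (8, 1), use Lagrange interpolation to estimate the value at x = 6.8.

Lagrange interpolation formula:
P(x) = Σ yᵢ × Lᵢ(x)
where Lᵢ(x) = Π_{j≠i} (x - xⱼ)/(xᵢ - xⱼ)

L_0(6.8) = (6.8 - 2)/(-1 - 2) × (6.8 - 5)/(-1 - 5) × (6.8 - 8)/(-1 - 8) = 0.064000
L_1(6.8) = (6.8 - (-1))/(2 - (-1)) × (6.8 - 5)/(2 - 5) × (6.8 - 8)/(2 - 8) = -0.312000
L_2(6.8) = (6.8 - (-1))/(5 - (-1)) × (6.8 - 2)/(5 - 2) × (6.8 - 8)/(5 - 8) = 0.832000
L_3(6.8) = (6.8 - (-1))/(8 - (-1)) × (6.8 - 2)/(8 - 2) × (6.8 - 5)/(8 - 5) = 0.416000

P(6.8) = 15×L_0(6.8) + 5×L_1(6.8) + 0×L_2(6.8) + 1×L_3(6.8)
P(6.8) = -0.184000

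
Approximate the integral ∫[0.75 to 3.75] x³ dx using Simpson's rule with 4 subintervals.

f(x) = x³
a = 0.75, b = 3.75, n = 4
h = (b - a)/n = 0.750000

Simpson's rule: (h/3)[f(x₀) + 4f(x₁) + 2f(x₂) + ... + f(xₙ)]

x_0 = 0.7500, f(x_0) = 0.421875, coefficient = 1
x_1 = 1.5000, f(x_1) = 3.375000, coefficient = 4
x_2 = 2.2500, f(x_2) = 11.390625, coefficient = 2
x_3 = 3.0000, f(x_3) = 27.000000, coefficient = 4
x_4 = 3.7500, f(x_4) = 52.734375, coefficient = 1

I ≈ (0.750000/3) × 197.437500 = 49.359375
Exact value: 49.359375
Error: 0.000000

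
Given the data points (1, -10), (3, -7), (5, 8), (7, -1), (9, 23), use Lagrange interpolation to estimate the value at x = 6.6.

Lagrange interpolation formula:
P(x) = Σ yᵢ × Lᵢ(x)
where Lᵢ(x) = Π_{j≠i} (x - xⱼ)/(xᵢ - xⱼ)

L_0(6.6) = (6.6 - 3)/(1 - 3) × (6.6 - 5)/(1 - 5) × (6.6 - 7)/(1 - 7) × (6.6 - 9)/(1 - 9) = 0.014400
L_1(6.6) = (6.6 - 1)/(3 - 1) × (6.6 - 5)/(3 - 5) × (6.6 - 7)/(3 - 7) × (6.6 - 9)/(3 - 9) = -0.089600
L_2(6.6) = (6.6 - 1)/(5 - 1) × (6.6 - 3)/(5 - 3) × (6.6 - 7)/(5 - 7) × (6.6 - 9)/(5 - 9) = 0.302400
L_3(6.6) = (6.6 - 1)/(7 - 1) × (6.6 - 3)/(7 - 3) × (6.6 - 5)/(7 - 5) × (6.6 - 9)/(7 - 9) = 0.806400
L_4(6.6) = (6.6 - 1)/(9 - 1) × (6.6 - 3)/(9 - 3) × (6.6 - 5)/(9 - 5) × (6.6 - 7)/(9 - 7) = -0.033600

P(6.6) = (-10)×L_0(6.6) + (-7)×L_1(6.6) + 8×L_2(6.6) + (-1)×L_3(6.6) + 23×L_4(6.6)
P(6.6) = 1.323200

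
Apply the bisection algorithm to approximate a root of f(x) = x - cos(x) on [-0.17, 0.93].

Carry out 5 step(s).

f(x) = x - cos(x)
Initial interval: [-0.17, 0.93]

Iteration 1:
  c_1 = (-0.170000 + 0.930000)/2 = 0.380000
  f(c_1) = f(0.380000) = -0.548665
  f(a) × f(c) ≥ 0, new interval: [0.380000, 0.930000]
Iteration 2:
  c_2 = (0.380000 + 0.930000)/2 = 0.655000
  f(c_2) = f(0.655000) = -0.138048
  f(a) × f(c) ≥ 0, new interval: [0.655000, 0.930000]
Iteration 3:
  c_3 = (0.655000 + 0.930000)/2 = 0.792500
  f(c_3) = f(0.792500) = 0.090433
  f(a) × f(c) < 0, new interval: [0.655000, 0.792500]
Iteration 4:
  c_4 = (0.655000 + 0.792500)/2 = 0.723750
  f(c_4) = f(0.723750) = -0.025578
  f(a) × f(c) ≥ 0, new interval: [0.723750, 0.792500]
Iteration 5:
  c_5 = (0.723750 + 0.792500)/2 = 0.758125
  f(c_5) = f(0.758125) = 0.031999
  f(a) × f(c) < 0, new interval: [0.723750, 0.758125]

After 5 iteration(s), the approximation is c_5 = 0.758125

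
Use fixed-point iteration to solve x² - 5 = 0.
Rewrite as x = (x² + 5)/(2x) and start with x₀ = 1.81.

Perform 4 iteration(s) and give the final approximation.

Equation: x² - 5 = 0
Fixed-point form: x = (x² + 5)/(2x)
x₀ = 1.81

x_1 = g(1.810000) = 2.286215
x_2 = g(2.286215) = 2.236618
x_3 = g(2.236618) = 2.236068
x_4 = g(2.236068) = 2.236068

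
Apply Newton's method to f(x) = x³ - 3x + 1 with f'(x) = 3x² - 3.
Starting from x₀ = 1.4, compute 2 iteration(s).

f(x) = x³ - 3x + 1
f'(x) = 3x² - 3
x₀ = 1.4

Newton-Raphson formula: x_{n+1} = x_n - f(x_n)/f'(x_n)

Iteration 1:
  f(1.400000) = -0.456000
  f'(1.400000) = 2.880000
  x_1 = 1.400000 - (-0.456000)/2.880000 = 1.558333
Iteration 2:
  f(1.558333) = 0.109261
  f'(1.558333) = 4.285208
  x_2 = 1.558333 - 0.109261/4.285208 = 1.532836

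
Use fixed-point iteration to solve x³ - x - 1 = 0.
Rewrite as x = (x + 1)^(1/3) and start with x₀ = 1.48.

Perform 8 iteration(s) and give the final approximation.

Equation: x³ - x - 1 = 0
Fixed-point form: x = (x + 1)^(1/3)
x₀ = 1.48

x_1 = g(1.480000) = 1.353580
x_2 = g(1.353580) = 1.330178
x_3 = g(1.330178) = 1.325754
x_4 = g(1.325754) = 1.324915
x_5 = g(1.324915) = 1.324755
x_6 = g(1.324755) = 1.324725
x_7 = g(1.324725) = 1.324719
x_8 = g(1.324719) = 1.324718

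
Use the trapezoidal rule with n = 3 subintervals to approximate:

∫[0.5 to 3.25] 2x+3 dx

f(x) = 2x+3
a = 0.5, b = 3.25, n = 3
h = (b - a)/n = 0.916667

Trapezoidal rule: (h/2)[f(x₀) + 2f(x₁) + 2f(x₂) + ... + f(xₙ)]

x_0 = 0.5000, f(x_0) = 4.000000, coefficient = 1
x_1 = 1.4167, f(x_1) = 5.833333, coefficient = 2
x_2 = 2.3333, f(x_2) = 7.666667, coefficient = 2
x_3 = 3.2500, f(x_3) = 9.500000, coefficient = 1

I ≈ (0.916667/2) × 40.500000 = 18.562500
Exact value: 18.562500
Error: 0.000000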